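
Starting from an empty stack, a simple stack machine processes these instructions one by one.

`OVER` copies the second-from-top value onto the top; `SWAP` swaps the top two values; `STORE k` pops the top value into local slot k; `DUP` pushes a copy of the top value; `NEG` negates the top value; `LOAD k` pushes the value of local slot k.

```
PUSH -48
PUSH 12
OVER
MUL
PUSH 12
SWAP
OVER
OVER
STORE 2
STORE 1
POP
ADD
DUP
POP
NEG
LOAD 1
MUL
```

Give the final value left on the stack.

432

PUSH -48 → [-48]
PUSH 12  → [-48, 12]
OVER     → [-48, 12, -48]
MUL      → [-48, -576]
PUSH 12  → [-48, -576, 12]
SWAP     → [-48, 12, -576]
OVER     → [-48, 12, -576, 12]
OVER     → [-48, 12, -576, 12, -576]
STORE 2  → [-48, 12, -576, 12]
STORE 1  → [-48, 12, -576]
POP      → [-48, 12]
ADD      → [-36]
DUP      → [-36, -36]
POP      → [-36]
NEG      → [36]
LOAD 1   → [36, 12]
MUL      → [432]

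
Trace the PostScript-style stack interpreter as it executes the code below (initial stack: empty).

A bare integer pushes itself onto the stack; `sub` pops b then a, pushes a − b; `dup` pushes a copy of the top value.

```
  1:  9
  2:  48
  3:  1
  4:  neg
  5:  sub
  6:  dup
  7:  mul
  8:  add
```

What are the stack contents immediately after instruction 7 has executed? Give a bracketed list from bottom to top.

[9, 2401]

9    9
48   9 48
1    9 48 1
neg  9 48 -1
sub  9 49
dup  9 49 49
mul  9 2401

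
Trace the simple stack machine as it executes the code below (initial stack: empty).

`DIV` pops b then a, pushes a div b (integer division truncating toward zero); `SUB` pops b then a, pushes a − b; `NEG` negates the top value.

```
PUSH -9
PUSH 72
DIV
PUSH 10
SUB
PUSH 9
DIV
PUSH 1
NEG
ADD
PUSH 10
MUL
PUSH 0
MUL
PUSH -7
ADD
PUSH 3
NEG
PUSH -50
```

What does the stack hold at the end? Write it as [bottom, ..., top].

PUSH -9  -> [-9]
PUSH 72  -> [-9, 72]
DIV      -> [0]
PUSH 10  -> [0, 10]
SUB      -> [-10]
PUSH 9   -> [-10, 9]
DIV      -> [-1]
PUSH 1   -> [-1, 1]
NEG      -> [-1, -1]
ADD      -> [-2]
PUSH 10  -> [-2, 10]
MUL      -> [-20]
PUSH 0   -> [-20, 0]
MUL      -> [0]
PUSH -7  -> [0, -7]
ADD      -> [-7]
PUSH 3   -> [-7, 3]
NEG      -> [-7, -3]
PUSH -50 -> [-7, -3, -50]

[-7, -3, -50]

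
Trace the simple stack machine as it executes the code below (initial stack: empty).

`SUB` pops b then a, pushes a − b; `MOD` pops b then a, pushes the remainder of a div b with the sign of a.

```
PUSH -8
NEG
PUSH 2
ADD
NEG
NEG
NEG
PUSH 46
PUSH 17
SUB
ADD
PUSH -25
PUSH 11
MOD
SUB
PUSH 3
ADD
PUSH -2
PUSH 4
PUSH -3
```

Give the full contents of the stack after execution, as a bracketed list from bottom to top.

PUSH -8  : [-8]
NEG      : [8]
PUSH 2   : [8, 2]
ADD      : [10]
NEG      : [-10]
NEG      : [10]
NEG      : [-10]
PUSH 46  : [-10, 46]
PUSH 17  : [-10, 46, 17]
SUB      : [-10, 29]
ADD      : [19]
PUSH -25 : [19, -25]
PUSH 11  : [19, -25, 11]
MOD      : [19, -3]
SUB      : [22]
PUSH 3   : [22, 3]
ADD      : [25]
PUSH -2  : [25, -2]
PUSH 4   : [25, -2, 4]
PUSH -3  : [25, -2, 4, -3]

[25, -2, 4, -3]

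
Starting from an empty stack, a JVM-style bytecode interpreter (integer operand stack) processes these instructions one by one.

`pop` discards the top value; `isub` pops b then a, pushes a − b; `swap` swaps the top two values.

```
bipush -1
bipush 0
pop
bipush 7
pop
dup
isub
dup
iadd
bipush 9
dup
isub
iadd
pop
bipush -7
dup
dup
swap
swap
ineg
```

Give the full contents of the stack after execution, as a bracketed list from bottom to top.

bipush -1 → -1
bipush 0  → -1 0
pop       → -1
bipush 7  → -1 7
pop       → -1
dup       → -1 -1
isub      → 0
dup       → 0 0
iadd      → 0
bipush 9  → 0 9
dup       → 0 9 9
isub      → 0 0
iadd      → 0
pop       → (empty)
bipush -7 → -7
dup       → -7 -7
dup       → -7 -7 -7
swap      → -7 -7 -7
swap      → -7 -7 -7
ineg      → -7 -7 7

[-7, -7, 7]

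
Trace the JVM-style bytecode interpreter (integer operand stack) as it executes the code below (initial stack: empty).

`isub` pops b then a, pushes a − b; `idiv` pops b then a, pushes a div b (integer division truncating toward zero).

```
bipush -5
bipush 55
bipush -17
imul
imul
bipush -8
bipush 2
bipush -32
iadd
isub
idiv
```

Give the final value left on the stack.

212

bipush -5   -5
bipush 55   -5 55
bipush -17  -5 55 -17
imul        -5 -935
imul        4675
bipush -8   4675 -8
bipush 2    4675 -8 2
bipush -32  4675 -8 2 -32
iadd        4675 -8 -30
isub        4675 22
idiv        212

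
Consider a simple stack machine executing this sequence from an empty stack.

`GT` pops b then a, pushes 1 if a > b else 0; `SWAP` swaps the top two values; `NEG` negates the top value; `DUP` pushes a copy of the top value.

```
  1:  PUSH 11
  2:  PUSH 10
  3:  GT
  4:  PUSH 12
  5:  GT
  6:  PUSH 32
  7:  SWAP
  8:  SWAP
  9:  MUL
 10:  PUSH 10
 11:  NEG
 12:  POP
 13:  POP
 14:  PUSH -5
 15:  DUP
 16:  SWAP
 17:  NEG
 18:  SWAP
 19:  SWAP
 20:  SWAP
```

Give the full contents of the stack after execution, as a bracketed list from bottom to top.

[5, -5]

PUSH 11 -> [11]
PUSH 10 -> [11, 10]
GT      -> [1]
PUSH 12 -> [1, 12]
GT      -> [0]
PUSH 32 -> [0, 32]
SWAP    -> [32, 0]
SWAP    -> [0, 32]
MUL     -> [0]
PUSH 10 -> [0, 10]
NEG     -> [0, -10]
POP     -> [0]
POP     -> []
PUSH -5 -> [-5]
DUP     -> [-5, -5]
SWAP    -> [-5, -5]
NEG     -> [-5, 5]
SWAP    -> [5, -5]
SWAP    -> [-5, 5]
SWAP    -> [5, -5]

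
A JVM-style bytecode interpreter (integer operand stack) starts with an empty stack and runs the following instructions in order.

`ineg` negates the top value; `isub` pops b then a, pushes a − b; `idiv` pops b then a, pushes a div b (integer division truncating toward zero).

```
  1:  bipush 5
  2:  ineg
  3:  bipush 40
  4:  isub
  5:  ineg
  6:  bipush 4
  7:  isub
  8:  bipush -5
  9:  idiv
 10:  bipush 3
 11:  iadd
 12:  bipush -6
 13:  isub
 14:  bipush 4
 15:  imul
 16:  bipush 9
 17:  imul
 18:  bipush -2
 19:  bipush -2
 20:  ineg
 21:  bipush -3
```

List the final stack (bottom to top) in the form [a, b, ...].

[36, -2, 2, -3]

bipush 5  → 5
ineg      → -5
bipush 40 → -5 40
isub      → -45
ineg      → 45
bipush 4  → 45 4
isub      → 41
bipush -5 → 41 -5
idiv      → -8
bipush 3  → -8 3
iadd      → -5
bipush -6 → -5 -6
isub      → 1
bipush 4  → 1 4
imul      → 4
bipush 9  → 4 9
imul      → 36
bipush -2 → 36 -2
bipush -2 → 36 -2 -2
ineg      → 36 -2 2
bipush -3 → 36 -2 2 -3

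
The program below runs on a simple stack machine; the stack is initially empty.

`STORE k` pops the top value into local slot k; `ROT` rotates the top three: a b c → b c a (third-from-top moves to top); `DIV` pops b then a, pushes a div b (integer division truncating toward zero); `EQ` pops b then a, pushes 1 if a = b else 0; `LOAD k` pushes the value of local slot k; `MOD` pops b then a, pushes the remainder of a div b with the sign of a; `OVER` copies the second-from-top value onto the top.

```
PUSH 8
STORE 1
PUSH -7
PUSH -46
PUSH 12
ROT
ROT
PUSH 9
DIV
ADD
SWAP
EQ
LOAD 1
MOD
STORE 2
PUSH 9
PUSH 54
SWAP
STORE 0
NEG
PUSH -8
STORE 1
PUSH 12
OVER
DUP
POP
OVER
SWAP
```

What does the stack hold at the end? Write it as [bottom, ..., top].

[-54, 12, 12, -54]

PUSH 8   : 8
STORE 1  : (empty)
PUSH -7  : -7
PUSH -46 : -7 -46
PUSH 12  : -7 -46 12
ROT      : -46 12 -7
ROT      : 12 -7 -46
PUSH 9   : 12 -7 -46 9
DIV      : 12 -7 -5
ADD      : 12 -12
SWAP     : -12 12
EQ       : 0
LOAD 1   : 0 8
MOD      : 0
STORE 2  : (empty)
PUSH 9   : 9
PUSH 54  : 9 54
SWAP     : 54 9
STORE 0  : 54
NEG      : -54
PUSH -8  : -54 -8
STORE 1  : -54
PUSH 12  : -54 12
OVER     : -54 12 -54
DUP      : -54 12 -54 -54
POP      : -54 12 -54
OVER     : -54 12 -54 12
SWAP     : -54 12 12 -54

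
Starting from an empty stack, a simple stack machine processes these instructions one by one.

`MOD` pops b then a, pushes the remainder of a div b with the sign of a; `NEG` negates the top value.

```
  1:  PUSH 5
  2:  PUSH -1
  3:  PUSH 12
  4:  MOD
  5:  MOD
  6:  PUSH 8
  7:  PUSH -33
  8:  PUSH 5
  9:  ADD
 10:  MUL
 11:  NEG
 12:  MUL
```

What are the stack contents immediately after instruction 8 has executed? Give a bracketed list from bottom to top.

PUSH 5   -> [5]
PUSH -1  -> [5, -1]
PUSH 12  -> [5, -1, 12]
MOD      -> [5, -1]
MOD      -> [0]
PUSH 8   -> [0, 8]
PUSH -33 -> [0, 8, -33]
PUSH 5   -> [0, 8, -33, 5]

[0, 8, -33, 5]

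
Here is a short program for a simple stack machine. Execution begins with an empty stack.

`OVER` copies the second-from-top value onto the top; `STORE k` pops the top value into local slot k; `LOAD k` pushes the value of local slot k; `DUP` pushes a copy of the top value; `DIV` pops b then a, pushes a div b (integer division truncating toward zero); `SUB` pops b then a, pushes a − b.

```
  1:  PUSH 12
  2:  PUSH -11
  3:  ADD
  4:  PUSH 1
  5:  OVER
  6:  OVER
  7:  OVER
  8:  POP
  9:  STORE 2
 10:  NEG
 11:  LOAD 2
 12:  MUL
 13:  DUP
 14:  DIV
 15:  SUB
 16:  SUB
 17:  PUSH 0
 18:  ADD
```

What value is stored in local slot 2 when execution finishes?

PUSH 12   [12]
PUSH -11  [12, -11]
ADD       [1]
PUSH 1    [1, 1]
OVER      [1, 1, 1]
OVER      [1, 1, 1, 1]
OVER      [1, 1, 1, 1, 1]
POP       [1, 1, 1, 1]
STORE 2   [1, 1, 1]
NEG       [1, 1, -1]
LOAD 2    [1, 1, -1, 1]
MUL       [1, 1, -1]
DUP       [1, 1, -1, -1]
DIV       [1, 1, 1]
SUB       [1, 0]
SUB       [1]
PUSH 0    [1, 0]
ADD       [1]

1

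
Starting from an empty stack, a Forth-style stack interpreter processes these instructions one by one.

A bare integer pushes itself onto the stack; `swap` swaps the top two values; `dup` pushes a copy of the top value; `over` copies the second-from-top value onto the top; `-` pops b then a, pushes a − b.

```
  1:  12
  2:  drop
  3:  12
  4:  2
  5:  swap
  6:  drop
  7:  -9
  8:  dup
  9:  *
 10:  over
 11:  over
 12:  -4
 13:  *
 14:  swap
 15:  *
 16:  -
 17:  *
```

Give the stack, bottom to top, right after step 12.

12   -> [12]
drop -> []
12   -> [12]
2    -> [12, 2]
swap -> [2, 12]
drop -> [2]
-9   -> [2, -9]
dup  -> [2, -9, -9]
*    -> [2, 81]
over -> [2, 81, 2]
over -> [2, 81, 2, 81]
-4   -> [2, 81, 2, 81, -4]

[2, 81, 2, 81, -4]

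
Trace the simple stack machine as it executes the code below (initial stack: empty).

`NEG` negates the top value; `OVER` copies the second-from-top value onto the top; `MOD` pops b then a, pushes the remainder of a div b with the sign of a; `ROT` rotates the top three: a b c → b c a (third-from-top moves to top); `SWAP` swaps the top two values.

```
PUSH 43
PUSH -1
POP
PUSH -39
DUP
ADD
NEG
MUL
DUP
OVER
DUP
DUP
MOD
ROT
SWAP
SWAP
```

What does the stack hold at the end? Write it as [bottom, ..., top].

PUSH 43  : [43]
PUSH -1  : [43, -1]
POP      : [43]
PUSH -39 : [43, -39]
DUP      : [43, -39, -39]
ADD      : [43, -78]
NEG      : [43, 78]
MUL      : [3354]
DUP      : [3354, 3354]
OVER     : [3354, 3354, 3354]
DUP      : [3354, 3354, 3354, 3354]
DUP      : [3354, 3354, 3354, 3354, 3354]
MOD      : [3354, 3354, 3354, 0]
ROT      : [3354, 3354, 0, 3354]
SWAP     : [3354, 3354, 3354, 0]
SWAP     : [3354, 3354, 0, 3354]

[3354, 3354, 0, 3354]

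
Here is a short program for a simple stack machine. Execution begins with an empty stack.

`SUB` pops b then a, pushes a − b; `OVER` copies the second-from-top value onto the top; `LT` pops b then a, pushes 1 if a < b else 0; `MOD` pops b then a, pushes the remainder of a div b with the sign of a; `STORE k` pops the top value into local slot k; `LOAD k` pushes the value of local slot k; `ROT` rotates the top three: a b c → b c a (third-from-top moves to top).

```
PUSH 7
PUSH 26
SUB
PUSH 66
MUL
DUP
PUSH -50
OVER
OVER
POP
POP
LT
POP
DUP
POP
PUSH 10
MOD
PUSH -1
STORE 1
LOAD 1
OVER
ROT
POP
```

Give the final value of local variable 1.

PUSH 7   : 7
PUSH 26  : 7 26
SUB      : -19
PUSH 66  : -19 66
MUL      : -1254
DUP      : -1254 -1254
PUSH -50 : -1254 -1254 -50
OVER     : -1254 -1254 -50 -1254
OVER     : -1254 -1254 -50 -1254 -50
POP      : -1254 -1254 -50 -1254
POP      : -1254 -1254 -50
LT       : -1254 1
POP      : -1254
DUP      : -1254 -1254
POP      : -1254
PUSH 10  : -1254 10
MOD      : -4
PUSH -1  : -4 -1
STORE 1  : -4
LOAD 1   : -4 -1
OVER     : -4 -1 -4
ROT      : -1 -4 -4
POP      : -1 -4

-1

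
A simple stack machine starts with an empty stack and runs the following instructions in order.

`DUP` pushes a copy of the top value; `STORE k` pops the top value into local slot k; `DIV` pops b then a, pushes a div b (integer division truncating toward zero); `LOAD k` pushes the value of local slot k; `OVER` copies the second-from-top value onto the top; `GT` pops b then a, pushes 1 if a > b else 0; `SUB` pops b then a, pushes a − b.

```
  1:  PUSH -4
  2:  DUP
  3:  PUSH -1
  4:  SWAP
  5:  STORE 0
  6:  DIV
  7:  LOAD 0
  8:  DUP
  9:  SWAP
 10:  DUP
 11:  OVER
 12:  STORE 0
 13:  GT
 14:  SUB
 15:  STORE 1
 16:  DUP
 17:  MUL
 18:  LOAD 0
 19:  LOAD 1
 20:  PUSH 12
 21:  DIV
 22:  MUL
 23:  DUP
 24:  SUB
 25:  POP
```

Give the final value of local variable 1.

PUSH -4  -4
DUP      -4 -4
PUSH -1  -4 -4 -1
SWAP     -4 -1 -4
STORE 0  -4 -1
DIV      4
LOAD 0   4 -4
DUP      4 -4 -4
SWAP     4 -4 -4
DUP      4 -4 -4 -4
OVER     4 -4 -4 -4 -4
STORE 0  4 -4 -4 -4
GT       4 -4 0
SUB      4 -4
STORE 1  4
DUP      4 4
MUL      16
LOAD 0   16 -4
LOAD 1   16 -4 -4
PUSH 12  16 -4 -4 12
DIV      16 -4 0
MUL      16 0
DUP      16 0 0
SUB      16 0
POP      16

-4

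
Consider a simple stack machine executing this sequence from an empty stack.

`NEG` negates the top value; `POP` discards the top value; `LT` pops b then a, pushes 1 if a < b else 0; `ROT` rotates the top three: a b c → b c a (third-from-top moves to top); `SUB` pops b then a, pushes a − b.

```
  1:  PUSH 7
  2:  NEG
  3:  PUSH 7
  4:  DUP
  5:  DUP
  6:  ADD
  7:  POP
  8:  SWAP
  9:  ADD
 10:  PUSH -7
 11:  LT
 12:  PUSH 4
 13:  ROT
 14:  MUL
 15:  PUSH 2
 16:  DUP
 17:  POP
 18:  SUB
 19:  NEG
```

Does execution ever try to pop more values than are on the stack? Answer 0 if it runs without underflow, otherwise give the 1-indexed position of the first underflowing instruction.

PUSH 7  → [7]
NEG     → [-7]
PUSH 7  → [-7, 7]
DUP     → [-7, 7, 7]
DUP     → [-7, 7, 7, 7]
ADD     → [-7, 7, 14]
POP     → [-7, 7]
SWAP    → [7, -7]
ADD     → [0]
PUSH -7 → [0, -7]
LT      → [0]
PUSH 4  → [0, 4]
ROT  — needs 3 operands, stack has 2 → underflow

13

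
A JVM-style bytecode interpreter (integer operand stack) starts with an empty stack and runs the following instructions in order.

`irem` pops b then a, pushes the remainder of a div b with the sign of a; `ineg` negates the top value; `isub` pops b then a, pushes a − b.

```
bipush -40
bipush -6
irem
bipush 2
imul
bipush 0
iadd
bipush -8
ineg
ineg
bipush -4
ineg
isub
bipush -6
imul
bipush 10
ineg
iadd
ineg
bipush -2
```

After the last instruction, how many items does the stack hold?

3

bipush -40 → -40
bipush -6  → -40 -6
irem       → -4
bipush 2   → -4 2
imul       → -8
bipush 0   → -8 0
iadd       → -8
bipush -8  → -8 -8
ineg       → -8 8
ineg       → -8 -8
bipush -4  → -8 -8 -4
ineg       → -8 -8 4
isub       → -8 -12
bipush -6  → -8 -12 -6
imul       → -8 72
bipush 10  → -8 72 10
ineg       → -8 72 -10
iadd       → -8 62
ineg       → -8 -62
bipush -2  → -8 -62 -2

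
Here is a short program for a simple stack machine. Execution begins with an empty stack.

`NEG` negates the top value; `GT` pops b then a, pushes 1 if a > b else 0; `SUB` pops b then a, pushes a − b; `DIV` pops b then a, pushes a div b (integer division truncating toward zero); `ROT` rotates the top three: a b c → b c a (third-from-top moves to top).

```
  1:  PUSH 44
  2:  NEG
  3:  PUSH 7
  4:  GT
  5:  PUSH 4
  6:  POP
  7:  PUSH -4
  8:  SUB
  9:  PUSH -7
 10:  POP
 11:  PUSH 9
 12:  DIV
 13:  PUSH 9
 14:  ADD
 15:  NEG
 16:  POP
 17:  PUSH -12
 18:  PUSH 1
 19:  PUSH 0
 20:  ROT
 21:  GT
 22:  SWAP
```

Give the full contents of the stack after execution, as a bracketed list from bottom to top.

[1, 1]

PUSH 44  → 44
NEG      → -44
PUSH 7   → -44 7
GT       → 0
PUSH 4   → 0 4
POP      → 0
PUSH -4  → 0 -4
SUB      → 4
PUSH -7  → 4 -7
POP      → 4
PUSH 9   → 4 9
DIV      → 0
PUSH 9   → 0 9
ADD      → 9
NEG      → -9
POP      → (empty)
PUSH -12 → -12
PUSH 1   → -12 1
PUSH 0   → -12 1 0
ROT      → 1 0 -12
GT       → 1 1
SWAP     → 1 1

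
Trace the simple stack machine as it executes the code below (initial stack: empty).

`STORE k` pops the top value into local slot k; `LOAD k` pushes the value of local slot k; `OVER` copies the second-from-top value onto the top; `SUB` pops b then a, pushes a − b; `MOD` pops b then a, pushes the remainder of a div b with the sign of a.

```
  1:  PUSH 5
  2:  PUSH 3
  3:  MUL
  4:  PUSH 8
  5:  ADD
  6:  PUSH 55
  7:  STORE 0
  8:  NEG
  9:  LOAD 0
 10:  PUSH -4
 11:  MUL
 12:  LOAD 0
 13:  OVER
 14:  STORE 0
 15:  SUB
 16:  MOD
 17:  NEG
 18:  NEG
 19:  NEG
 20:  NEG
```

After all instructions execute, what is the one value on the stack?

-23

PUSH 5  -> 5
PUSH 3  -> 5 3
MUL     -> 15
PUSH 8  -> 15 8
ADD     -> 23
PUSH 55 -> 23 55
STORE 0 -> 23
NEG     -> -23
LOAD 0  -> -23 55
PUSH -4 -> -23 55 -4
MUL     -> -23 -220
LOAD 0  -> -23 -220 55
OVER    -> -23 -220 55 -220
STORE 0 -> -23 -220 55
SUB     -> -23 -275
MOD     -> -23
NEG     -> 23
NEG     -> -23
NEG     -> 23
NEG     -> -23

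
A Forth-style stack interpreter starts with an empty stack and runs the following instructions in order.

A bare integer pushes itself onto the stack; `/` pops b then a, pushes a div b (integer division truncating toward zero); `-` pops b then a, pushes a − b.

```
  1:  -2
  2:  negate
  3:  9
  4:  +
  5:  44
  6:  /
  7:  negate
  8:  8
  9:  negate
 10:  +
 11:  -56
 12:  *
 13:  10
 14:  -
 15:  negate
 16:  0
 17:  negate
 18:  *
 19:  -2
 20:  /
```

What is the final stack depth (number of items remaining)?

1

-2     : -2
negate : 2
9      : 2 9
+      : 11
44     : 11 44
/      : 0
negate : 0
8      : 0 8
negate : 0 -8
+      : -8
-56    : -8 -56
*      : 448
10     : 448 10
-      : 438
negate : -438
0      : -438 0
negate : -438 0
*      : 0
-2     : 0 -2
/      : 0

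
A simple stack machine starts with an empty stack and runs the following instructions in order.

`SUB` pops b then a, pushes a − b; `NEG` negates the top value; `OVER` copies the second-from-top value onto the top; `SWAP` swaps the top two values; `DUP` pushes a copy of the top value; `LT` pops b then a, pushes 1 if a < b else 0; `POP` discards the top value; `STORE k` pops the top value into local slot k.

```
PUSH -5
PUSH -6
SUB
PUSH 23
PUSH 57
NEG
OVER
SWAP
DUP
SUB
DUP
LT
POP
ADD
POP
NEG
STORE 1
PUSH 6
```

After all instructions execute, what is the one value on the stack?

PUSH -5 -> -5
PUSH -6 -> -5 -6
SUB     -> 1
PUSH 23 -> 1 23
PUSH 57 -> 1 23 57
NEG     -> 1 23 -57
OVER    -> 1 23 -57 23
SWAP    -> 1 23 23 -57
DUP     -> 1 23 23 -57 -57
SUB     -> 1 23 23 0
DUP     -> 1 23 23 0 0
LT      -> 1 23 23 0
POP     -> 1 23 23
ADD     -> 1 46
POP     -> 1
NEG     -> -1
STORE 1 -> (empty)
PUSH 6  -> 6

6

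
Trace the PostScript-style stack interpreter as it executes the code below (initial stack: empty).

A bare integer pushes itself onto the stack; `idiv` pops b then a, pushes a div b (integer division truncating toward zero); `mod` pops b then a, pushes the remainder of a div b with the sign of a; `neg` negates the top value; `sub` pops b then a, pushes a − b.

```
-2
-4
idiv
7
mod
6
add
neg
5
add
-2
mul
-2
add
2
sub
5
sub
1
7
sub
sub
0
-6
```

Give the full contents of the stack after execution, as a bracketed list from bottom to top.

-2   : [-2]
-4   : [-2, -4]
idiv : [0]
7    : [0, 7]
mod  : [0]
6    : [0, 6]
add  : [6]
neg  : [-6]
5    : [-6, 5]
add  : [-1]
-2   : [-1, -2]
mul  : [2]
-2   : [2, -2]
add  : [0]
2    : [0, 2]
sub  : [-2]
5    : [-2, 5]
sub  : [-7]
1    : [-7, 1]
7    : [-7, 1, 7]
sub  : [-7, -6]
sub  : [-1]
0    : [-1, 0]
-6   : [-1, 0, -6]

[-1, 0, -6]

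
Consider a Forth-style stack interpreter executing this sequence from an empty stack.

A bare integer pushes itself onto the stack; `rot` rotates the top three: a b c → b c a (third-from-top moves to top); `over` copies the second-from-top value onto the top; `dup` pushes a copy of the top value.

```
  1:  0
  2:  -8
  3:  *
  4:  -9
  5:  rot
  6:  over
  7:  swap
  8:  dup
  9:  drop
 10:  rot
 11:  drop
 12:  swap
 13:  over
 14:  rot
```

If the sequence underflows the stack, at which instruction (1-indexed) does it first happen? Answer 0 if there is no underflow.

0  → [0]
-8 → [0, -8]
*  → [0]
-9 → [0, -9]
rot  — needs 3 operands, stack has 2 → underflow

5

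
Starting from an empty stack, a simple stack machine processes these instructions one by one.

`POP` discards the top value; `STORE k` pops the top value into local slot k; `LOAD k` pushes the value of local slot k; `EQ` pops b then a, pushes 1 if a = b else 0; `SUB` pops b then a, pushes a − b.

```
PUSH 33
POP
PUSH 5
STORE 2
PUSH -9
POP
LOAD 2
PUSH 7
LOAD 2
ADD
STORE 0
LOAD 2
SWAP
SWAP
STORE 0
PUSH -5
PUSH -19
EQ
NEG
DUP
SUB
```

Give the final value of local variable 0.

5

PUSH 33  → [33]
POP      → []
PUSH 5   → [5]
STORE 2  → []
PUSH -9  → [-9]
POP      → []
LOAD 2   → [5]
PUSH 7   → [5, 7]
LOAD 2   → [5, 7, 5]
ADD      → [5, 12]
STORE 0  → [5]
LOAD 2   → [5, 5]
SWAP     → [5, 5]
SWAP     → [5, 5]
STORE 0  → [5]
PUSH -5  → [5, -5]
PUSH -19 → [5, -5, -19]
EQ       → [5, 0]
NEG      → [5, 0]
DUP      → [5, 0, 0]
SUB      → [5, 0]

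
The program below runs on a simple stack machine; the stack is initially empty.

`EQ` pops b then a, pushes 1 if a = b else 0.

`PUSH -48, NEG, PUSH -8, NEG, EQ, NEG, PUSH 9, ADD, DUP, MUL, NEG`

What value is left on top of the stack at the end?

PUSH -48  -48
NEG       48
PUSH -8   48 -8
NEG       48 8
EQ        0
NEG       0
PUSH 9    0 9
ADD       9
DUP       9 9
MUL       81
NEG       -81

-81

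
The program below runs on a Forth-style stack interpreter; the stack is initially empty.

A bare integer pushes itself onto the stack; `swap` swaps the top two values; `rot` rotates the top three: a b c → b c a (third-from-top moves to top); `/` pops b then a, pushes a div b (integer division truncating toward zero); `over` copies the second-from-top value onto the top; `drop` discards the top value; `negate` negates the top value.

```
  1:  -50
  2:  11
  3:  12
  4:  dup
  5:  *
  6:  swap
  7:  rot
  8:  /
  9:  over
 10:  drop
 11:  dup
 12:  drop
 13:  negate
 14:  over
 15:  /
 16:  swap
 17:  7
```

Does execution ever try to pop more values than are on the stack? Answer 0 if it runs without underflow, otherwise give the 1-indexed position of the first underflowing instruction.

0

-50    -> [-50]
11     -> [-50, 11]
12     -> [-50, 11, 12]
dup    -> [-50, 11, 12, 12]
*      -> [-50, 11, 144]
swap   -> [-50, 144, 11]
rot    -> [144, 11, -50]
/      -> [144, 0]
over   -> [144, 0, 144]
drop   -> [144, 0]
dup    -> [144, 0, 0]
drop   -> [144, 0]
negate -> [144, 0]
over   -> [144, 0, 144]
/      -> [144, 0]
swap   -> [0, 144]
7      -> [0, 144, 7]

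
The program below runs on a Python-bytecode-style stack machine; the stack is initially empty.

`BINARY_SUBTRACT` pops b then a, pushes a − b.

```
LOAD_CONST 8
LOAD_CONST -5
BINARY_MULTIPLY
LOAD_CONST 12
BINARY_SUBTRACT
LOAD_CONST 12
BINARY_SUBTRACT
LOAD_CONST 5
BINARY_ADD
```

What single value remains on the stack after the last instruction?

-59

LOAD_CONST 8     [8]
LOAD_CONST -5    [8, -5]
BINARY_MULTIPLY  [-40]
LOAD_CONST 12    [-40, 12]
BINARY_SUBTRACT  [-52]
LOAD_CONST 12    [-52, 12]
BINARY_SUBTRACT  [-64]
LOAD_CONST 5     [-64, 5]
BINARY_ADD       [-59]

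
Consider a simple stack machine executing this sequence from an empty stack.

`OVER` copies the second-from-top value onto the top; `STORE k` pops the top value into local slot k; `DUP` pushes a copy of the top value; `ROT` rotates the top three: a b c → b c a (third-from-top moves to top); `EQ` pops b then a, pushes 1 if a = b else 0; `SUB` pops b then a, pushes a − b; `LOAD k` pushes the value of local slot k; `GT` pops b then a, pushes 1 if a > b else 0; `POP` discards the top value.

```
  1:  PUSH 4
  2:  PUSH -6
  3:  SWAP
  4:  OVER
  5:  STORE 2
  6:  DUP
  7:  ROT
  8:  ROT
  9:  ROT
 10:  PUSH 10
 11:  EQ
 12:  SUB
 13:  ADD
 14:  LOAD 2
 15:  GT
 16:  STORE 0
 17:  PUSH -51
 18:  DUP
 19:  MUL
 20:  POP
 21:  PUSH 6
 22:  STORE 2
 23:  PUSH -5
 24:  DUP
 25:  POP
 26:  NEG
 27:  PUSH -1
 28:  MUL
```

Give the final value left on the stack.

-5

PUSH 4   → [4]
PUSH -6  → [4, -6]
SWAP     → [-6, 4]
OVER     → [-6, 4, -6]
STORE 2  → [-6, 4]
DUP      → [-6, 4, 4]
ROT      → [4, 4, -6]
ROT      → [4, -6, 4]
ROT      → [-6, 4, 4]
PUSH 10  → [-6, 4, 4, 10]
EQ       → [-6, 4, 0]
SUB      → [-6, 4]
ADD      → [-2]
LOAD 2   → [-2, -6]
GT       → [1]
STORE 0  → []
PUSH -51 → [-51]
DUP      → [-51, -51]
MUL      → [2601]
POP      → []
PUSH 6   → [6]
STORE 2  → []
PUSH -5  → [-5]
DUP      → [-5, -5]
POP      → [-5]
NEG      → [5]
PUSH -1  → [5, -1]
MUL      → [-5]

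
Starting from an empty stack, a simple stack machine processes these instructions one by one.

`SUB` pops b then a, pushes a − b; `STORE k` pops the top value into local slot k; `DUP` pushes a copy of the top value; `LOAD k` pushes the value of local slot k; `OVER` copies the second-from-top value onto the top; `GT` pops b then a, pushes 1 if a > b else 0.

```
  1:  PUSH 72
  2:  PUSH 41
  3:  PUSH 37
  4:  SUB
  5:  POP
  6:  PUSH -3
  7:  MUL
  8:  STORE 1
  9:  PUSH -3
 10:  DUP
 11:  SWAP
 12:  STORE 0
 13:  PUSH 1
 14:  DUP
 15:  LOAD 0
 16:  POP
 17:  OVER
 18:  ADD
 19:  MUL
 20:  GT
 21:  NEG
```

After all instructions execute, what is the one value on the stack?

PUSH 72 → [72]
PUSH 41 → [72, 41]
PUSH 37 → [72, 41, 37]
SUB     → [72, 4]
POP     → [72]
PUSH -3 → [72, -3]
MUL     → [-216]
STORE 1 → []
PUSH -3 → [-3]
DUP     → [-3, -3]
SWAP    → [-3, -3]
STORE 0 → [-3]
PUSH 1  → [-3, 1]
DUP     → [-3, 1, 1]
LOAD 0  → [-3, 1, 1, -3]
POP     → [-3, 1, 1]
OVER    → [-3, 1, 1, 1]
ADD     → [-3, 1, 2]
MUL     → [-3, 2]
GT      → [0]
NEG     → [0]

0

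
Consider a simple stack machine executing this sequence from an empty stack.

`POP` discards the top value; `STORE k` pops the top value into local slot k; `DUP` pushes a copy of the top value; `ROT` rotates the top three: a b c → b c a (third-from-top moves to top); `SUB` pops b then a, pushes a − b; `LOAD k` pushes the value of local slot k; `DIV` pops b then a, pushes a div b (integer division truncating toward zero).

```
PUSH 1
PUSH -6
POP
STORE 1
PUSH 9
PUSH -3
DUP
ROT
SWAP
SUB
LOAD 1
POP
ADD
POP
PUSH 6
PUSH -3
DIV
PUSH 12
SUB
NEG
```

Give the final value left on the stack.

PUSH 1   1
PUSH -6  1 -6
POP      1
STORE 1  (empty)
PUSH 9   9
PUSH -3  9 -3
DUP      9 -3 -3
ROT      -3 -3 9
SWAP     -3 9 -3
SUB      -3 12
LOAD 1   -3 12 1
POP      -3 12
ADD      9
POP      (empty)
PUSH 6   6
PUSH -3  6 -3
DIV      -2
PUSH 12  -2 12
SUB      -14
NEG      14

14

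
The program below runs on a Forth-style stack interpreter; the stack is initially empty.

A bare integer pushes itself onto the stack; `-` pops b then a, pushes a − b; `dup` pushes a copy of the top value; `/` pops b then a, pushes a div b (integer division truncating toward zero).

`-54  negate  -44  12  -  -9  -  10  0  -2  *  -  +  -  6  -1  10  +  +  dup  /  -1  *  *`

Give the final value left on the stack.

-91

-54    : [-54]
negate : [54]
-44    : [54, -44]
12     : [54, -44, 12]
-      : [54, -56]
-9     : [54, -56, -9]
-      : [54, -47]
10     : [54, -47, 10]
0      : [54, -47, 10, 0]
-2     : [54, -47, 10, 0, -2]
*      : [54, -47, 10, 0]
-      : [54, -47, 10]
+      : [54, -37]
-      : [91]
6      : [91, 6]
-1     : [91, 6, -1]
10     : [91, 6, -1, 10]
+      : [91, 6, 9]
+      : [91, 15]
dup    : [91, 15, 15]
/      : [91, 1]
-1     : [91, 1, -1]
*      : [91, -1]
*      : [-91]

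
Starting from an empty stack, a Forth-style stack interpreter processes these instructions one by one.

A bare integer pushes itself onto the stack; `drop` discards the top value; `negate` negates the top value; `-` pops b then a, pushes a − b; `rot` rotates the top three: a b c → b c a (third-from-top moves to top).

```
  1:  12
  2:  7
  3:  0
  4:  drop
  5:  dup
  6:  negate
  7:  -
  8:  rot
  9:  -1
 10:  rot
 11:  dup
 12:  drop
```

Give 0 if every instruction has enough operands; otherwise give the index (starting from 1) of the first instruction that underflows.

8

12     : 12
7      : 12 7
0      : 12 7 0
drop   : 12 7
dup    : 12 7 7
negate : 12 7 -7
-      : 12 14
rot  — needs 3 operands, stack has 2 → underflow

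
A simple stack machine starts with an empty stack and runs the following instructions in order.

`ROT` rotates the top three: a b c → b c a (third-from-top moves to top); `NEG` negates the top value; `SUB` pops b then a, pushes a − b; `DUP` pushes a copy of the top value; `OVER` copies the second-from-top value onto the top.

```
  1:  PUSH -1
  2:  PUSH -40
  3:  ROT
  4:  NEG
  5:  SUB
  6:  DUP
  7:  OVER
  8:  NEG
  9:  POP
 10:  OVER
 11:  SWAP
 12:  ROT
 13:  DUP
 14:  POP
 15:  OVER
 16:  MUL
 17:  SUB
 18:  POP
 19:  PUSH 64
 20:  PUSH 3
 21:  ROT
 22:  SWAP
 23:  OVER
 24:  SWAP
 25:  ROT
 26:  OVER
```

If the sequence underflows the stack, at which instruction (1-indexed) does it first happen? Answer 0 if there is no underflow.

3

PUSH -1  -> -1
PUSH -40 -> -1 -40
ROT  — needs 3 operands, stack has 2 → underflow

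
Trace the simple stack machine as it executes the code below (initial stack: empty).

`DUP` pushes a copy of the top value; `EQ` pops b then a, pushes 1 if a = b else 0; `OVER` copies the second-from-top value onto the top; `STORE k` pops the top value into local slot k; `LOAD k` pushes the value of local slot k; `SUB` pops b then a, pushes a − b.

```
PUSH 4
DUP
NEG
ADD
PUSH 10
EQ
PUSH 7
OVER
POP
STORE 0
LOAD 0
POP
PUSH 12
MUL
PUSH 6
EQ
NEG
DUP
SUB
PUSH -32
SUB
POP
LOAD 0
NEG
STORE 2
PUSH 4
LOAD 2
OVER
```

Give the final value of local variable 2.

PUSH 4    4
DUP       4 4
NEG       4 -4
ADD       0
PUSH 10   0 10
EQ        0
PUSH 7    0 7
OVER      0 7 0
POP       0 7
STORE 0   0
LOAD 0    0 7
POP       0
PUSH 12   0 12
MUL       0
PUSH 6    0 6
EQ        0
NEG       0
DUP       0 0
SUB       0
PUSH -32  0 -32
SUB       32
POP       (empty)
LOAD 0    7
NEG       -7
STORE 2   (empty)
PUSH 4    4
LOAD 2    4 -7
OVER      4 -7 4

-7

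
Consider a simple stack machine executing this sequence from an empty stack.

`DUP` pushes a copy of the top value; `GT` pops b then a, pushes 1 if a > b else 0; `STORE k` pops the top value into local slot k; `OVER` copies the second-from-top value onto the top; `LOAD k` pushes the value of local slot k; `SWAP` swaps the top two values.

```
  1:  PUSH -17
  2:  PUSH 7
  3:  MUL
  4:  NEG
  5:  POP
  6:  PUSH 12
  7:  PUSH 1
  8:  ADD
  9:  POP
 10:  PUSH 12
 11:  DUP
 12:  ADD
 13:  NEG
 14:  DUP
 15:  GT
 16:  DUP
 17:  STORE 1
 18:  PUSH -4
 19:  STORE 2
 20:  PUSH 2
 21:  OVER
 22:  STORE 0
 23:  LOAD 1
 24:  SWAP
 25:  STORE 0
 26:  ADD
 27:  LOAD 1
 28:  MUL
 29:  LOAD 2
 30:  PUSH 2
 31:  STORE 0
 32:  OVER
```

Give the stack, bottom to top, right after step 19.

[0]

PUSH -17 → -17
PUSH 7   → -17 7
MUL      → -119
NEG      → 119
POP      → (empty)
PUSH 12  → 12
PUSH 1   → 12 1
ADD      → 13
POP      → (empty)
PUSH 12  → 12
DUP      → 12 12
ADD      → 24
NEG      → -24
DUP      → -24 -24
GT       → 0
DUP      → 0 0
STORE 1  → 0
PUSH -4  → 0 -4
STORE 2  → 0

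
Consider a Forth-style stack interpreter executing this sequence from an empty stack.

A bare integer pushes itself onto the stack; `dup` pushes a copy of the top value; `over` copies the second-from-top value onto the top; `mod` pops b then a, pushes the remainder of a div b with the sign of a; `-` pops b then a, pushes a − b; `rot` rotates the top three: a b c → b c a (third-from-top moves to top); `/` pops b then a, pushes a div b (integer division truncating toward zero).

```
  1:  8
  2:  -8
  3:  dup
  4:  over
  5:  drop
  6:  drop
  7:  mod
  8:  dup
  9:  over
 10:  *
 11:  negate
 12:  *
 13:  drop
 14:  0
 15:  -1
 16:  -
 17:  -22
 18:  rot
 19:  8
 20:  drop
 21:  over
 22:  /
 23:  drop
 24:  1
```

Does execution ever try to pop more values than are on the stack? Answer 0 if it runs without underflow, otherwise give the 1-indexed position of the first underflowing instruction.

8       [8]
-8      [8, -8]
dup     [8, -8, -8]
over    [8, -8, -8, -8]
drop    [8, -8, -8]
drop    [8, -8]
mod     [0]
dup     [0, 0]
over    [0, 0, 0]
*       [0, 0]
negate  [0, 0]
*       [0]
drop    []
0       [0]
-1      [0, -1]
-       [1]
-22     [1, -22]
rot  — needs 3 operands, stack has 2 → underflow

18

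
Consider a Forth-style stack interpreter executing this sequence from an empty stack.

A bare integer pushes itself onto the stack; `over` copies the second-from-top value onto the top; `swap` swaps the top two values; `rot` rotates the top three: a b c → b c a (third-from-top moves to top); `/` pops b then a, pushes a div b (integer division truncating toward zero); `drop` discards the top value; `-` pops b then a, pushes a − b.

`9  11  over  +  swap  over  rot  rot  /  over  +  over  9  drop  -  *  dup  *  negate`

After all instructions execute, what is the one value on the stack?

-1600

9      → 9
11     → 9 11
over   → 9 11 9
+      → 9 20
swap   → 20 9
over   → 20 9 20
rot    → 9 20 20
rot    → 20 20 9
/      → 20 2
over   → 20 2 20
+      → 20 22
over   → 20 22 20
9      → 20 22 20 9
drop   → 20 22 20
-      → 20 2
*      → 40
dup    → 40 40
*      → 1600
negate → -1600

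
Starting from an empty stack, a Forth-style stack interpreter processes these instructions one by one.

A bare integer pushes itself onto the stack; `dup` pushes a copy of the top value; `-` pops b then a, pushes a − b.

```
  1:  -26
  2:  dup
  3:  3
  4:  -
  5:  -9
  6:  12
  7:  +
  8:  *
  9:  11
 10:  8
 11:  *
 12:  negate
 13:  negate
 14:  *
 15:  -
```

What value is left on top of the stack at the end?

-26    → -26
dup    → -26 -26
3      → -26 -26 3
-      → -26 -29
-9     → -26 -29 -9
12     → -26 -29 -9 12
+      → -26 -29 3
*      → -26 -87
11     → -26 -87 11
8      → -26 -87 11 8
*      → -26 -87 88
negate → -26 -87 -88
negate → -26 -87 88
*      → -26 -7656
-      → 7630

7630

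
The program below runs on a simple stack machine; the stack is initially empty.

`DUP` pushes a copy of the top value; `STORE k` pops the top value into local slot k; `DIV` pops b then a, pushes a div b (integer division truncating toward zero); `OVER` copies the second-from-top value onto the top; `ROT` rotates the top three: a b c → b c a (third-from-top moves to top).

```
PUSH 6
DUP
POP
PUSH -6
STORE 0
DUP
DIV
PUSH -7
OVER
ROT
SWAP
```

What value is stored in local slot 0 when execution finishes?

-6

PUSH 6  -> 6
DUP     -> 6 6
POP     -> 6
PUSH -6 -> 6 -6
STORE 0 -> 6
DUP     -> 6 6
DIV     -> 1
PUSH -7 -> 1 -7
OVER    -> 1 -7 1
ROT     -> -7 1 1
SWAP    -> -7 1 1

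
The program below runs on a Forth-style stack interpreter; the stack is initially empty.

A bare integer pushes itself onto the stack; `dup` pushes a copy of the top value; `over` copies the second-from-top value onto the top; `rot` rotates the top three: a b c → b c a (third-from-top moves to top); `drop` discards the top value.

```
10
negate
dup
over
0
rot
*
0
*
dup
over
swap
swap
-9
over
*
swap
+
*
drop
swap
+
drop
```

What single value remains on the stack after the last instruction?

-10

10      10
negate  -10
dup     -10 -10
over    -10 -10 -10
0       -10 -10 -10 0
rot     -10 -10 0 -10
*       -10 -10 0
0       -10 -10 0 0
*       -10 -10 0
dup     -10 -10 0 0
over    -10 -10 0 0 0
swap    -10 -10 0 0 0
swap    -10 -10 0 0 0
-9      -10 -10 0 0 0 -9
over    -10 -10 0 0 0 -9 0
*       -10 -10 0 0 0 0
swap    -10 -10 0 0 0 0
+       -10 -10 0 0 0
*       -10 -10 0 0
drop    -10 -10 0
swap    -10 0 -10
+       -10 -10
drop    -10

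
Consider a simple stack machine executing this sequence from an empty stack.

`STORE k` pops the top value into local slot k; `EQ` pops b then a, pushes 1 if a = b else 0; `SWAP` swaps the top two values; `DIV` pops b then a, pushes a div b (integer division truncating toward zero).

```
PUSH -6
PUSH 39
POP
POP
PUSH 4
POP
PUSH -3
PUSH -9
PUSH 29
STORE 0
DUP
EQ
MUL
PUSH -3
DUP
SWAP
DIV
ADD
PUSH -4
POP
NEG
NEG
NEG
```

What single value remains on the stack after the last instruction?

PUSH -6  [-6]
PUSH 39  [-6, 39]
POP      [-6]
POP      []
PUSH 4   [4]
POP      []
PUSH -3  [-3]
PUSH -9  [-3, -9]
PUSH 29  [-3, -9, 29]
STORE 0  [-3, -9]
DUP      [-3, -9, -9]
EQ       [-3, 1]
MUL      [-3]
PUSH -3  [-3, -3]
DUP      [-3, -3, -3]
SWAP     [-3, -3, -3]
DIV      [-3, 1]
ADD      [-2]
PUSH -4  [-2, -4]
POP      [-2]
NEG      [2]
NEG      [-2]
NEG      [2]

2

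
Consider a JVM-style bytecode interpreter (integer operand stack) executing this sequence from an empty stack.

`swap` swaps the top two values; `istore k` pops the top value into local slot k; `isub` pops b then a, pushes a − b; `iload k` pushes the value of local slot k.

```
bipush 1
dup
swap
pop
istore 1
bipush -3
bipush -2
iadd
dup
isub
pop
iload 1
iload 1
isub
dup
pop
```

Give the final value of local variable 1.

bipush 1  → [1]
dup       → [1, 1]
swap      → [1, 1]
pop       → [1]
istore 1  → []
bipush -3 → [-3]
bipush -2 → [-3, -2]
iadd      → [-5]
dup       → [-5, -5]
isub      → [0]
pop       → []
iload 1   → [1]
iload 1   → [1, 1]
isub      → [0]
dup       → [0, 0]
pop       → [0]

1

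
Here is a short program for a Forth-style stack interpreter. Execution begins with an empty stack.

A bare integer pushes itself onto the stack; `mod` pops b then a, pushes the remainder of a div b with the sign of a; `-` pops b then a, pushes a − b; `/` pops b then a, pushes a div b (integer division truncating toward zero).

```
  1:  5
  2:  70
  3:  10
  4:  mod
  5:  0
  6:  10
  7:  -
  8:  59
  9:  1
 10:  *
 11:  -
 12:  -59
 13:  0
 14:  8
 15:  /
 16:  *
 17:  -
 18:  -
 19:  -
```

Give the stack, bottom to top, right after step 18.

5    5
70   5 70
10   5 70 10
mod  5 0
0    5 0 0
10   5 0 0 10
-    5 0 -10
59   5 0 -10 59
1    5 0 -10 59 1
*    5 0 -10 59
-    5 0 -69
-59  5 0 -69 -59
0    5 0 -69 -59 0
8    5 0 -69 -59 0 8
/    5 0 -69 -59 0
*    5 0 -69 0
-    5 0 -69
-    5 69

[5, 69]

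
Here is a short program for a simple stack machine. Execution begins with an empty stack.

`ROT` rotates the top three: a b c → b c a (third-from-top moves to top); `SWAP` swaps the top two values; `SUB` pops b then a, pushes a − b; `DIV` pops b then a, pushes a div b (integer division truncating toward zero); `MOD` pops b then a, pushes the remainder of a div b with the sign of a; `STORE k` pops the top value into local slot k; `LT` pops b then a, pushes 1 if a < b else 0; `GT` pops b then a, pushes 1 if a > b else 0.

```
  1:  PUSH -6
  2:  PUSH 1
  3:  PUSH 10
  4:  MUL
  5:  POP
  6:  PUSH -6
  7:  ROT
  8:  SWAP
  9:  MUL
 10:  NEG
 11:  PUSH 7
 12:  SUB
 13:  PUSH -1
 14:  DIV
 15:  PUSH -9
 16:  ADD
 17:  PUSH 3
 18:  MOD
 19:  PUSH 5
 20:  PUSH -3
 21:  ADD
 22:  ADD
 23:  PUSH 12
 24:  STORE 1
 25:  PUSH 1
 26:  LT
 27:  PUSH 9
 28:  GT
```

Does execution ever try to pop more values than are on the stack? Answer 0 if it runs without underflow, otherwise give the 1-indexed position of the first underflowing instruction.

PUSH -6 → -6
PUSH 1  → -6 1
PUSH 10 → -6 1 10
MUL     → -6 10
POP     → -6
PUSH -6 → -6 -6
ROT  — needs 3 operands, stack has 2 → underflow

7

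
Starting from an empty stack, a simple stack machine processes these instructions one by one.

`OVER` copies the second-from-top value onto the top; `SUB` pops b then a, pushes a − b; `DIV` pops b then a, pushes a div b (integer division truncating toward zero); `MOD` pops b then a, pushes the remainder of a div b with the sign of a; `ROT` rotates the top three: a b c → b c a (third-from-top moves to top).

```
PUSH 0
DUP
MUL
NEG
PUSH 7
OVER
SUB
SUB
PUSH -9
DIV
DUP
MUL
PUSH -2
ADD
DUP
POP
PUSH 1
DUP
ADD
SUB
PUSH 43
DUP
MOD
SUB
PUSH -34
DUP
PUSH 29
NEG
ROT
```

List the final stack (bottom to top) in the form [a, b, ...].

PUSH 0   : [0]
DUP      : [0, 0]
MUL      : [0]
NEG      : [0]
PUSH 7   : [0, 7]
OVER     : [0, 7, 0]
SUB      : [0, 7]
SUB      : [-7]
PUSH -9  : [-7, -9]
DIV      : [0]
DUP      : [0, 0]
MUL      : [0]
PUSH -2  : [0, -2]
ADD      : [-2]
DUP      : [-2, -2]
POP      : [-2]
PUSH 1   : [-2, 1]
DUP      : [-2, 1, 1]
ADD      : [-2, 2]
SUB      : [-4]
PUSH 43  : [-4, 43]
DUP      : [-4, 43, 43]
MOD      : [-4, 0]
SUB      : [-4]
PUSH -34 : [-4, -34]
DUP      : [-4, -34, -34]
PUSH 29  : [-4, -34, -34, 29]
NEG      : [-4, -34, -34, -29]
ROT      : [-4, -34, -29, -34]

[-4, -34, -29, -34]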